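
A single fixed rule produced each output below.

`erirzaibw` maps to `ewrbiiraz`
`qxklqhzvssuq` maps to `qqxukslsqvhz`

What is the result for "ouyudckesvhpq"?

oqupyhuvdscek

The pattern: take characters alternately from the front and the back (1st, last, 2nd, 2nd-last, ...).
"ouyudckesvhpq" → "oqupyhuvdscek".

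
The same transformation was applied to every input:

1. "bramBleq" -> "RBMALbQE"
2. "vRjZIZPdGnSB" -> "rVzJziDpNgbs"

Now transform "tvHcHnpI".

The rule is to swap each adjacent pair of characters (1↔2, 3↔4, ...), then flip the case of every letter.
On "tvHcHnpI": the first step gives "vtcHnHIp", and the second then gives "VTChNhiP".
(Check on "vRjZIZPdGnSB": → "RvZjZIdPnGBS" → "rVzJziDpNgbs" ✓)

VTChNhiP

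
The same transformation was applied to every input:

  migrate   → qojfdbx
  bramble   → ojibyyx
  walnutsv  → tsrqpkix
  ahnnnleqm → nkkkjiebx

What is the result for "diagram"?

ojfdaxx

The rule is to sort the characters into reverse alphabetical order, then shift every letter 3 places backward in the alphabet (wrapping around).
Starting from "diagram": after the first operation, "rmigdaa"; after the second, "ojfdaxx".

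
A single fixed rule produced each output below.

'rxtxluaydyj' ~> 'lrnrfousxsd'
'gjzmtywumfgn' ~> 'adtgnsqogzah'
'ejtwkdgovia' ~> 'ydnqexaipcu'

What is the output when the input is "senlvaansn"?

In each case the input is transformed by: shift every letter 6 places backward in the alphabet (wrapping around).
Doing the same to "senlvaansn": "myhfpuuhmh".

myhfpuuhmh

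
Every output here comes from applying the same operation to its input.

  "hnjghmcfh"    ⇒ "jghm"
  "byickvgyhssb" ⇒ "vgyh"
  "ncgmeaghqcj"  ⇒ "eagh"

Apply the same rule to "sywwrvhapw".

Looking at the pairs, the operation is to delete the last 3 characters, then keep only the last 4 characters.
Working it through for "sywwrvhapw": intermediate "sywwrvh", final "wrvh".
(Check on "ncgmeaghqcj": → "ncgmeagh" → "eagh" ✓)

wrvh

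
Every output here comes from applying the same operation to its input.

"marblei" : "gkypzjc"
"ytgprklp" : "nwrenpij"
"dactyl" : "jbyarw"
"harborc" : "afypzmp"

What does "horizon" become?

lfmpgxm

What's happening: move the last character to the front, then shift every letter 2 places backward in the alphabet (wrapping around).
Working it through for "horizon": intermediate "nhorizo", final "lfmpgxm".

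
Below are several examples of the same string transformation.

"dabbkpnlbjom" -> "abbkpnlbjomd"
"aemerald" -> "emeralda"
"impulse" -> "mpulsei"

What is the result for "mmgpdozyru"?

mgpdozyrum

Each output is the input with this applied: move the first character to the end.
Applying that to "mmgpdozyru" gives "mgpdozyrum".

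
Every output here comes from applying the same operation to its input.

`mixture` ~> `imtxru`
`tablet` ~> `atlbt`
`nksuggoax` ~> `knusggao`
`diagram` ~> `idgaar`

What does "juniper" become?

Rule — swap each adjacent pair of characters (1↔2, 3↔4, ...), then delete the last character.
"juniper" → "ujinepr" → "ujinep".

ujinep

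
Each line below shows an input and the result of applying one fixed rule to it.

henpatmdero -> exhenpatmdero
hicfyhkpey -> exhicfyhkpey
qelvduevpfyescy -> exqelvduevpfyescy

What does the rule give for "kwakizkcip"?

The rule is to prepend "ex".
Doing the same to "kwakizkcip": "exkwakizkcip".

exkwakizkcip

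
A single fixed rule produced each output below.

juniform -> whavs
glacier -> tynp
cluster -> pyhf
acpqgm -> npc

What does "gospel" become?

tbf

Each output is the input with this applied: shift every letter 13 places forward in the alphabet (wrapping around) — i.e. ROT13, then delete the last 3 characters.
For "gospel" the result is "tbf".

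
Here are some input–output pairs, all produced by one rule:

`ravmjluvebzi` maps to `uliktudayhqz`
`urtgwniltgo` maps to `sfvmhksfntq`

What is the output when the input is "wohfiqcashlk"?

gehpbzrgkjvn

Looking at the pairs, the operation is to move the first 2 characters to the end (rotate left by 2), then shift every letter 1 place backward in the alphabet (wrapping around).
Starting from "wohfiqcashlk": after the first operation, "hfiqcashlkwo"; after the second, "gehpbzrgkjvn".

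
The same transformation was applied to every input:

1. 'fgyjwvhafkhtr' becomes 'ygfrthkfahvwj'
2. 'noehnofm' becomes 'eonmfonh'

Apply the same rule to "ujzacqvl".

Looking at the pairs, the operation is to reverse the string, then move the last 3 characters to the front (rotate right by 3).
On "ujzacqvl": the first step gives "lvqcazju", and the second then gives "zjulvqca".

zjulvqca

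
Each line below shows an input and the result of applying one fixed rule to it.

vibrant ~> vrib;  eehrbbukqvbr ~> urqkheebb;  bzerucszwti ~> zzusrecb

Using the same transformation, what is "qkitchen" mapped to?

tqkic

Each output is the input with this applied: delete the last 3 characters, then sort the characters into reverse alphabetical order.
On "qkitchen": the first step gives "qkitc", and the second then gives "tqkic".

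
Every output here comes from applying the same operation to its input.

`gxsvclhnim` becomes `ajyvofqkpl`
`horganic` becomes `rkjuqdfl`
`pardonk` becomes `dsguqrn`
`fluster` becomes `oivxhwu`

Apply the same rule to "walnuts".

dzqowxv

Each output is the input with this applied: swap each adjacent pair of characters (1↔2, 3↔4, ...), then shift every letter 3 places forward in the alphabet (wrapping around).
Starting from "walnuts": after the first operation, "awnltus"; after the second, "dzqowxv".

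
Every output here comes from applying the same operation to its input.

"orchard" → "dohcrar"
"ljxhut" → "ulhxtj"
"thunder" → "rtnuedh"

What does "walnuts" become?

Each output is the input with this applied: swap each adjacent pair of characters (1↔2, 3↔4, ...), then swap the first and last characters.
Starting from "walnuts": after the first operation, "awnltus"; after the second, "swnltua".

swnltua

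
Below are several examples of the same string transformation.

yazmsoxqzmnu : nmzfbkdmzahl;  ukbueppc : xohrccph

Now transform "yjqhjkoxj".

Looking at the pairs, the operation is to shift every letter 13 places forward in the alphabet (wrapping around) — i.e. ROT13, then move the first character to the end.
For "yjqhjkoxj", step one produces "lwduwxbkw"; step two turns that into "wduwxbkwl".
(Check on "ukbueppc": → "hxohrccp" → "xohrccph" ✓)

wduwxbkwl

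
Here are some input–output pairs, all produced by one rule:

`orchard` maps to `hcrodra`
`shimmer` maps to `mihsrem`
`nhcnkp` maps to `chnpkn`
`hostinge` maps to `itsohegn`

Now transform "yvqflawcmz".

Each output is the input with this applied: reverse the string, then move the first 3 characters to the end (rotate left by 3).
Applying both steps to "yvqflawcmz": "zmcwalfqvy", then "walfqvyzmc".

walfqvyzmc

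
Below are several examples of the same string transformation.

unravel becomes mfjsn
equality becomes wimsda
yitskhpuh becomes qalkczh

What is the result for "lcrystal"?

Looking at the pairs, the operation is to shift every letter 8 places backward in the alphabet (wrapping around), then delete the last 2 characters.
On "lcrystal": the first step gives "dujqklsd", and the second then gives "dujqkl".
(Check on "yitskhpuh": → "qalkczhmz" → "qalkczh" ✓)

dujqkl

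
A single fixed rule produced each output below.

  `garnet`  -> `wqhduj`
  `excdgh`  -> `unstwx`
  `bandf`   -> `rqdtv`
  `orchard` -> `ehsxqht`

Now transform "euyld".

Rule — shift every letter 10 places backward in the alphabet (wrapping around).
For "euyld" the result is "ukobt".

ukobt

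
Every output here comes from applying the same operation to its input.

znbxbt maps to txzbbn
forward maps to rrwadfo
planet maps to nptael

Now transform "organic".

Looking at the pairs, the operation is to sort the characters into alphabetical order, then move the last 3 characters to the front (rotate right by 3).
On "organic": the first step gives "acginor", and the second then gives "noracgi".

noracgi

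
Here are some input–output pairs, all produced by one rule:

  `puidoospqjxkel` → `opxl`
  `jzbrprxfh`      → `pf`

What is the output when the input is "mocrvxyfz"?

vf

Looking at the pairs, the operation is to delete the first 2 characters, then keep one character in every 3, starting at position 3 (positions 3rd, 6th, 9th, ...).
Working it through for "mocrvxyfz": intermediate "crvxyfz", final "vf".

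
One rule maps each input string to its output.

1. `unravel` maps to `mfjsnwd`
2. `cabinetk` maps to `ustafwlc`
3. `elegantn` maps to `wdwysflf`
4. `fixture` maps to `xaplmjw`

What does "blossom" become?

tdgkkge

Rule — shift every letter 8 places backward in the alphabet (wrapping around).
On "blossom" that produces "tdgkkge".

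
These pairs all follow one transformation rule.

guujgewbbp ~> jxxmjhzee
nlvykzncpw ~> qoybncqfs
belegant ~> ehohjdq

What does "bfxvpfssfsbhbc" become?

The pattern: delete the last character, then shift every letter 3 places forward in the alphabet (wrapping around).
So "bfxvpfssfsbhbc" becomes "eiaysivviveke".

eiaysivviveke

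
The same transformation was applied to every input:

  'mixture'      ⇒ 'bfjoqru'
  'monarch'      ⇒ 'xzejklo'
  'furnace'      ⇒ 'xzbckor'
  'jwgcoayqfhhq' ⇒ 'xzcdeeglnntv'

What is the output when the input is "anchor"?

Looking at the pairs, the operation is to sort the characters into alphabetical order, then shift every letter 3 places backward in the alphabet (wrapping around).
For "anchor", step one produces "achnor"; step two turns that into "xzeklo".

xzeklo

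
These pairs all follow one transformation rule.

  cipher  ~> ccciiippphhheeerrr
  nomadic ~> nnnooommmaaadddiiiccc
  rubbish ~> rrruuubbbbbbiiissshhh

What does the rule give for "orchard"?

In each case the input is transformed by: repeat every character 3 times.
On "orchard" that produces "ooorrrccchhhaaarrrddd".

ooorrrccchhhaaarrrddd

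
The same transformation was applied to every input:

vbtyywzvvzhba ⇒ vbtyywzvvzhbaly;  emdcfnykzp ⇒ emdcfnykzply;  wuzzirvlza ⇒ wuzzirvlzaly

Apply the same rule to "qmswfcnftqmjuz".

The transformation: append "ly".
Applying that to "qmswfcnftqmjuz" gives "qmswfcnftqmjuzly".

qmswfcnftqmjuzly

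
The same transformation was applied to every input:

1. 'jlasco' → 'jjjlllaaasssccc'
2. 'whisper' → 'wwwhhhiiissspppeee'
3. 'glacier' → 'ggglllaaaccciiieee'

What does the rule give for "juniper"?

jjjuuunnniiipppeee

Looking at the pairs, the operation is to repeat every character 3 times, then delete the last 3 characters.
For "juniper", step one produces "jjjuuunnniiipppeeerrr"; step two turns that into "jjjuuunnniiipppeee".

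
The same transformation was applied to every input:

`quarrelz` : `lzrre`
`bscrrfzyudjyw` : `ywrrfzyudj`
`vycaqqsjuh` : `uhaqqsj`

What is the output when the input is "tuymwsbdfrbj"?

The transformation: delete the first 3 characters, then move the last 2 characters to the front (rotate right by 2).
Starting from "tuymwsbdfrbj": after the first operation, "mwsbdfrbj"; after the second, "bjmwsbdfr".

bjmwsbdfr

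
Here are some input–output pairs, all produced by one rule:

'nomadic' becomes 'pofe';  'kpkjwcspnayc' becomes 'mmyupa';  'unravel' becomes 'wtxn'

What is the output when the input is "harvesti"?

jtgv

The transformation: keep every other character starting from the first (positions 1st, 3rd, 5th, ...), then shift every letter 2 places forward in the alphabet (wrapping around).
Starting from "harvesti": after the first operation, "hret"; after the second, "jtgv".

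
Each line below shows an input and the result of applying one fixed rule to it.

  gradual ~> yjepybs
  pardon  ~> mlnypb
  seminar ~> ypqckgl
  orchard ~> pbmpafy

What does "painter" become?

cpnyglr

The transformation: move the last 2 characters to the front (rotate right by 2), then shift every letter 2 places backward in the alphabet (wrapping around).
Applying both steps to "painter": "erpaint", then "cpnyglr".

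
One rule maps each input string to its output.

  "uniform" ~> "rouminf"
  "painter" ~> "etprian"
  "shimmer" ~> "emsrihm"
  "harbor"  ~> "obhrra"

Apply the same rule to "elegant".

naetelg

What's happening: move the last 3 characters to the front (rotate right by 3), then swap each adjacent pair of characters (1↔2, 3↔4, ...).
Working it through for "elegant": intermediate "anteleg", final "naetelg".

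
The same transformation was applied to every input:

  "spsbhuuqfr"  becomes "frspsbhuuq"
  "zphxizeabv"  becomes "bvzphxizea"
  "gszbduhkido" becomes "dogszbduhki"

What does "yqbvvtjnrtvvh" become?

Rule — move the last 2 characters to the front (rotate right by 2).
On "yqbvvtjnrtvvh" that produces "vhyqbvvtjnrtv".

vhyqbvvtjnrtv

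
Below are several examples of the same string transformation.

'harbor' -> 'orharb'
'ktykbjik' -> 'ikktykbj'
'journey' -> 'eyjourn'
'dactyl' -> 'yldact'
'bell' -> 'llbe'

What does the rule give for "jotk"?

Looking at the pairs, the operation is to move the last 2 characters to the front (rotate right by 2).
For "jotk" the result is "tkjo".

tkjo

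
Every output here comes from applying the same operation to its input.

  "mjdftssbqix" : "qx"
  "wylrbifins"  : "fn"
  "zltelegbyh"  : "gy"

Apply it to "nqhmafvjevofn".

The pattern: keep every other character starting from the first (positions 1st, 3rd, 5th, ...), then keep only the last 2 characters.
For "nqhmafvjevofn", step one produces "nhaveon"; step two turns that into "on".

on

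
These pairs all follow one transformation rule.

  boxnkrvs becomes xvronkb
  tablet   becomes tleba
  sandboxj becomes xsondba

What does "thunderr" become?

utrnhed

Each output is the input with this applied: delete the last character, then sort the characters into reverse alphabetical order.
Starting from "thunderr": after the first operation, "thunder"; after the second, "utrnhed".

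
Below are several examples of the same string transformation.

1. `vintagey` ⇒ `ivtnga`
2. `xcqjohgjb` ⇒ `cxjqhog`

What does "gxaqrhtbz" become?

xgqahrt

In each case the input is transformed by: delete the last 2 characters, then swap each adjacent pair of characters (1↔2, 3↔4, ...).
On "gxaqrhtbz": the first step gives "gxaqrht", and the second then gives "xgqahrt".
(Check on "vintagey": → "vintag" → "ivtnga" ✓)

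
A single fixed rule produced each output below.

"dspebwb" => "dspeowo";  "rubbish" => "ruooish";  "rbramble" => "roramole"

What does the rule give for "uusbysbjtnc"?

uusoysojtnc

Looking at the pairs, the operation is to replace every "b" with "o".
So "uusbysbjtnc" becomes "uusoysojtnc".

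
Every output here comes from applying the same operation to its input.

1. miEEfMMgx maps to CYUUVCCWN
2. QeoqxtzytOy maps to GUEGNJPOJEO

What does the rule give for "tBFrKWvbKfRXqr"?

Rule — shift every letter 10 places backward in the alphabet (wrapping around), then convert every letter to uppercase.
Applying both steps to "tBFrKWvbKfRXqr": "jRVhAMlrAvHNgh", then "JRVHAMLRAVHNGH".

JRVHAMLRAVHNGH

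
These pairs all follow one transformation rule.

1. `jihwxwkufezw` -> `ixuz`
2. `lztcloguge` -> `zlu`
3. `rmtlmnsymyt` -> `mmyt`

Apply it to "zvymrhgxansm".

vrxs

The transformation: keep one character in every 3, starting at position 2 (positions 2nd, 5th, 8th, ...).
So "zvymrhgxansm" becomes "vrxs".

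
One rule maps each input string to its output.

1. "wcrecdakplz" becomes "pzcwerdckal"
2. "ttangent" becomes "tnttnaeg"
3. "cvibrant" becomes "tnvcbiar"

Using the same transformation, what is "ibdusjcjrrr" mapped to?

rrbiudjsjcr

Each output is the input with this applied: swap each adjacent pair of characters (1↔2, 3↔4, ...), then move the last 2 characters to the front (rotate right by 2).
Applying both steps to "ibdusjcjrrr": "biudjsjcrrr", then "rrbiudjsjcr".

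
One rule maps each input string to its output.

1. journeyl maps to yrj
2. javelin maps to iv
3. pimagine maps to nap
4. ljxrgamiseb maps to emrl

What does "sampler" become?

em

The pattern: reverse the string, then keep one character in every 3, starting at position 2 (positions 2nd, 5th, 8th, ...).
For "sampler", step one produces "relpmas"; step two turns that into "em".
(Check on "pimagine": → "enigamip" → "nap" ✓)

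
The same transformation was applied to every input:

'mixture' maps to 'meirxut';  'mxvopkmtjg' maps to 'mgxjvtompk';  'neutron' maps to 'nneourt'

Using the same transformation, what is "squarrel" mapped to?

slqeurar

The transformation: take characters alternately from the front and the back (1st, last, 2nd, 2nd-last, ...).
Doing the same to "squarrel": "slqeurar".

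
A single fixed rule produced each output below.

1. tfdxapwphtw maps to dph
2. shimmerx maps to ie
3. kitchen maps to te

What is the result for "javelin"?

The rule is to keep one character in every 3, starting at position 3 (positions 3rd, 6th, 9th, ...).
Applying that to "javelin" gives "vi".

vi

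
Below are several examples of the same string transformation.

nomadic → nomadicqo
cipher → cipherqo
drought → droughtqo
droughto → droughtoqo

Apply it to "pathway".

The pattern: append "qo".
Doing the same to "pathway": "pathwayqo".

pathwayqo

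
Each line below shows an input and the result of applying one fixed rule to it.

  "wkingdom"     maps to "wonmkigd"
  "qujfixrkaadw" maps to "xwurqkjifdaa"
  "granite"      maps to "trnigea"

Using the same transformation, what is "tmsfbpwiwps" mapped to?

Each output is the input with this applied: sort the characters into reverse alphabetical order.
So "tmsfbpwiwps" becomes "wwtssppmifb".

wwtssppmifb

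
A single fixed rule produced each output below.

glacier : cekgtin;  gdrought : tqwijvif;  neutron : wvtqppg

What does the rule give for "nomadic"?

ocfkepq

The rule is to shift every letter 2 places forward in the alphabet (wrapping around), then move the first 2 characters to the end (rotate left by 2).
On "nomadic": the first step gives "pqocfke", and the second then gives "ocfkepq".
(Check on "neutron": → "pgwvtqp" → "wvtqppg" ✓)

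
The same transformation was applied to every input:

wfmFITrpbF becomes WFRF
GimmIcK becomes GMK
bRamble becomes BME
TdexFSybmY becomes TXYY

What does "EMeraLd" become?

The transformation: keep one character in every 3, starting at position 1 (positions 1st, 4th, 7th, ...), then convert every letter to uppercase.
Starting from "EMeraLd": after the first operation, "Erd"; after the second, "ERD".

ERD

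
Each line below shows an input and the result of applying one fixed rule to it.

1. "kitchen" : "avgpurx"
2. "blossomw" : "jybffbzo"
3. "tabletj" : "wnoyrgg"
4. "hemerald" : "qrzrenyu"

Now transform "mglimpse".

Each output is the input with this applied: swap the first and last characters, then shift every letter 13 places forward in the alphabet (wrapping around) — i.e. ROT13.
Working it through for "mglimpse": intermediate "eglimpsm", final "rtyvzcfz".

rtyvzcfz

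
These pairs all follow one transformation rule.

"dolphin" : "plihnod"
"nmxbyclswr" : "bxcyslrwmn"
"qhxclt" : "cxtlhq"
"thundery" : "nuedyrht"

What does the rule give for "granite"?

Each output is the input with this applied: swap each adjacent pair of characters (1↔2, 3↔4, ...), then move the first 2 characters to the end (rotate left by 2).
Starting from "granite": after the first operation, "rgnatie"; after the second, "natierg".

natierg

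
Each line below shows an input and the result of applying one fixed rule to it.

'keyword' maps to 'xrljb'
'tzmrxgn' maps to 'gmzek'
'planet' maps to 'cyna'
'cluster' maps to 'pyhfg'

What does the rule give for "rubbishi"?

The pattern: delete the last 2 characters, then shift every letter 13 places forward in the alphabet (wrapping around) — i.e. ROT13.
"rubbishi" → "ehoovf".
(Check on "keyword": → "keywo" → "xrljb" ✓)

ehoovf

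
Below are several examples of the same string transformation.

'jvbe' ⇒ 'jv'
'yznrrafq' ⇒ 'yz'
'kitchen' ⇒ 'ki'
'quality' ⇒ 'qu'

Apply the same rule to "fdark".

fd

The transformation: keep only the first 2 characters.
Applying that to "fdark" gives "fd".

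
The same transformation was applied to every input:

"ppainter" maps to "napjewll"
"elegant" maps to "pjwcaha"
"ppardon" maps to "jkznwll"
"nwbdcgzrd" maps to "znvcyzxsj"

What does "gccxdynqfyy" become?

uubmjuztyyc

Looking at the pairs, the operation is to reverse the string, then shift every letter 4 places backward in the alphabet (wrapping around).
On "gccxdynqfyy": the first step gives "yyfqnydxccg", and the second then gives "uubmjuztyyc".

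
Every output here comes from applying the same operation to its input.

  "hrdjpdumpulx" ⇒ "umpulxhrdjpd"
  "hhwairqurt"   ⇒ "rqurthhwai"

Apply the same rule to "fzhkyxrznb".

xrznbfzhky

In each case the input is transformed by: swap the front and back halves of the string.
On "fzhkyxrznb" that produces "xrznbfzhky".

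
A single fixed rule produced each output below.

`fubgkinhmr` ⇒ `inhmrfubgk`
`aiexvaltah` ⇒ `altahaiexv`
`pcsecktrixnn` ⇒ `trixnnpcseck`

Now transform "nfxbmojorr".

ojorrnfxbm

The pattern: swap the front and back halves of the string.
Applying that to "nfxbmojorr" gives "ojorrnfxbm".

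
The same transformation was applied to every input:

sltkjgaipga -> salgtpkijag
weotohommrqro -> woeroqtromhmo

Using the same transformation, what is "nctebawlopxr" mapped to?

nrcxtpeoblaw

The transformation: take characters alternately from the front and the back (1st, last, 2nd, 2nd-last, ...).
Applying that to "nctebawlopxr" gives "nrcxtpeoblaw".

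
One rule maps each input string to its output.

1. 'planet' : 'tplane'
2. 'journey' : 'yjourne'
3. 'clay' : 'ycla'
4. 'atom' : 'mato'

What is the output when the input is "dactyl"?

ldacty

The rule is to move the last character to the front.
Applying that to "dactyl" gives "ldacty".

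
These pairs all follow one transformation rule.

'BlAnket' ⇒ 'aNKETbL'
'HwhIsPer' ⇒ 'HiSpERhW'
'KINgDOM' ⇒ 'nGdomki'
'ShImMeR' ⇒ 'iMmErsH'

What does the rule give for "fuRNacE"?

Looking at the pairs, the operation is to flip the case of every letter, then move the first 2 characters to the end (rotate left by 2).
Applying that to "fuRNacE" gives "rnACeFU".

rnACeFU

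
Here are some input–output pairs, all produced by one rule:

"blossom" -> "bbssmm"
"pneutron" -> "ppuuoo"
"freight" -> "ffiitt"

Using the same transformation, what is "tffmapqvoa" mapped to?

ttmmqqaa

Each output is the input with this applied: keep one character in every 3, starting at position 1 (positions 1st, 4th, 7th, ...), then double every character.
"tffmapqvoa" → "tmqa" → "ttmmqqaa".
(Check on "pneutron": → "puo" → "ppuuoo" ✓)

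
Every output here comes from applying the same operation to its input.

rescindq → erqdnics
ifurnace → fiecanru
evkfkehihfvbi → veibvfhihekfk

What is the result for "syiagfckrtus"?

The pattern: move the first 2 characters to the end (rotate left by 2), then reverse the string.
Starting from "syiagfckrtus": after the first operation, "iagfckrtussy"; after the second, "yssutrkcfgai".

yssutrkcfgai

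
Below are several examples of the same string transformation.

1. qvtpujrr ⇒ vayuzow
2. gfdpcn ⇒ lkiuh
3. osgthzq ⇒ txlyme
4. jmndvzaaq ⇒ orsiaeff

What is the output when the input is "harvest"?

What's happening: delete the last character, then shift every letter 5 places forward in the alphabet (wrapping around).
Doing the same to "harvest": "mfwajx".

mfwajx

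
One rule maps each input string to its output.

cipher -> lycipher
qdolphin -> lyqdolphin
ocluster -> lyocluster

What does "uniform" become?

The rule is to prepend "ly".
"uniform" → "lyuniform".

lyuniform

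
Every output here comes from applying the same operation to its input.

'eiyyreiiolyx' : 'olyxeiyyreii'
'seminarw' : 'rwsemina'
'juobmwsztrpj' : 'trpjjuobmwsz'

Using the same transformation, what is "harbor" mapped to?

rharbo

The pattern: move the first 2 characters to the end (rotate left by 2), then swap the front and back halves of the string.
Starting from "harbor": after the first operation, "rborha"; after the second, "rharbo".
(Check on "eiyyreiiolyx": → "yyreiiolyxei" → "olyxeiyyreii" ✓)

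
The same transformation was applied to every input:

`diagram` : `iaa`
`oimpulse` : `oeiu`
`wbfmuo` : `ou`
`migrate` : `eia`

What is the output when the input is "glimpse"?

The rule is to take characters alternately from the front and the back (1st, last, 2nd, 2nd-last, ...), then keep only the vowels.
For "glimpse", step one produces "gelsipm"; step two turns that into "ei".

ei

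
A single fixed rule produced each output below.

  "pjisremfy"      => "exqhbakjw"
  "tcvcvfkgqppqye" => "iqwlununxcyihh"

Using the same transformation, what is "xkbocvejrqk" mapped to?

jicpctgunwb

The transformation: shift every letter 8 places backward in the alphabet (wrapping around), then move the last 3 characters to the front (rotate right by 3).
Applying both steps to "xkbocvejrqk": "pctgunwbjic", then "jicpctgunwb".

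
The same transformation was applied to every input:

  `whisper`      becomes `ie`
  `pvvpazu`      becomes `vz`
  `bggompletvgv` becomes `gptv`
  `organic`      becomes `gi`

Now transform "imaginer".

an

What's happening: keep one character in every 3, starting at position 3 (positions 3rd, 6th, 9th, ...).
Doing the same to "imaginer": "an".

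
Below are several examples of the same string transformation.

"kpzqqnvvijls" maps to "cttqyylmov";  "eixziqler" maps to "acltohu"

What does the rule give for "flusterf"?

xvwhui

Rule — shift every letter 3 places forward in the alphabet (wrapping around), then delete the first 2 characters.
Applying both steps to "flusterf": "ioxvwhui", then "xvwhui".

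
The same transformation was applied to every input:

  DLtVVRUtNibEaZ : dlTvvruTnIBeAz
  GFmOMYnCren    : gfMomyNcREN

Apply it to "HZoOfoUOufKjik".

hzOoFOuoUFkJIK

In each case the input is transformed by: flip the case of every letter.
Doing the same to "HZoOfoUOufKjik": "hzOoFOuoUFkJIK".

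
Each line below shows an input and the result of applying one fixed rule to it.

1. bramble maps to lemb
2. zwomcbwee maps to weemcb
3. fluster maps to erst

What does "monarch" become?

char

The transformation: delete the first 3 characters, then swap the front and back halves of the string.
For "monarch" the result is "char".
(Check on "bramble": → "mble" → "lemb" ✓)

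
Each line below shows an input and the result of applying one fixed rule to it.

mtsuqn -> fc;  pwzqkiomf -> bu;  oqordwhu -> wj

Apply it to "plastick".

What's happening: shift every letter 11 places backward in the alphabet (wrapping around), then keep only the last 2 characters.
Applying both steps to "plastick": "eaphixrz", then "rz".

rz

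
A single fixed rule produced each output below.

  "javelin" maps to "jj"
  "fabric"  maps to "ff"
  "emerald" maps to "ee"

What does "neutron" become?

nn

What's happening: repeat every character 3 times, then keep only the first 2 characters.
Starting from "neutron": after the first operation, "nnneeeuuutttrrrooonnn"; after the second, "nn".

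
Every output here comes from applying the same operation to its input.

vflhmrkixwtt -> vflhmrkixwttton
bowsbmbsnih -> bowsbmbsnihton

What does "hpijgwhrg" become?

The pattern: append "ton".
So "hpijgwhrg" becomes "hpijgwhrgton".

hpijgwhrgton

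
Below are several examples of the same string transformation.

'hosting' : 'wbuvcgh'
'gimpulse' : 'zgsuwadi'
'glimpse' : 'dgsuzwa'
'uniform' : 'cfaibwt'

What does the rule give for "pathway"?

komdohv

What's happening: shift every letter 12 places backward in the alphabet (wrapping around), then move the last 3 characters to the front (rotate right by 3).
Doing the same to "pathway": "komdohv".
(Check on "gimpulse": → "uwadizgs" → "zgsuwadi" ✓)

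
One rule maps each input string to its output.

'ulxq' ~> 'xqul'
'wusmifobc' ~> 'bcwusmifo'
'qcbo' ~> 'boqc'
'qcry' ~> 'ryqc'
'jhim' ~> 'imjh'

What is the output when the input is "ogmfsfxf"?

xfogmfsf

The transformation: move the last 2 characters to the front (rotate right by 2).
So "ogmfsfxf" becomes "xfogmfsf".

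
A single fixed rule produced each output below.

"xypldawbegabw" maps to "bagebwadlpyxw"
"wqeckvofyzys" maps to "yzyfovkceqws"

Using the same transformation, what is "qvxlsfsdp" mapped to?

In each case the input is transformed by: move the last character to the front, then reverse the string.
On "qvxlsfsdp": the first step gives "pqvxlsfsd", and the second then gives "dsfslxvqp".
(Check on "wqeckvofyzys": → "swqeckvofyzy" → "yzyfovkceqws" ✓)

dsfslxvqp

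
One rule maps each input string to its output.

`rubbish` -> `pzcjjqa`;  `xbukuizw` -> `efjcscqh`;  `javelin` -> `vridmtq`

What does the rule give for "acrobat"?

Looking at the pairs, the operation is to move the last character to the front, then shift every letter 8 places forward in the alphabet (wrapping around).
Working it through for "acrobat": intermediate "tacroba", final "bikzwji".

bikzwji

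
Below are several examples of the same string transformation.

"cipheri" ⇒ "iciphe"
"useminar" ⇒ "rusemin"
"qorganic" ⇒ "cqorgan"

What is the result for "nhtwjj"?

In each case the input is transformed by: move the last character to the front, then delete the last character.
Applying both steps to "nhtwjj": "jnhtwj", then "jnhtw".

jnhtw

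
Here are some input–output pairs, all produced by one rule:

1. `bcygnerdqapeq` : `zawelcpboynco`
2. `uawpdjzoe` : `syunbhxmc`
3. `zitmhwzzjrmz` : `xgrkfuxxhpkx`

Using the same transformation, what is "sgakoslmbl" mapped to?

Each output is the input with this applied: shift every letter 2 places backward in the alphabet (wrapping around).
Doing the same to "sgakoslmbl": "qeyimqjkzj".

qeyimqjkzj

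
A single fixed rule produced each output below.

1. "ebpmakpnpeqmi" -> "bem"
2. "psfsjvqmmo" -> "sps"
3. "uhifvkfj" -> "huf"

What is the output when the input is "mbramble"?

Rule — swap each adjacent pair of characters (1↔2, 3↔4, ...), then keep only the first 3 characters.
On "mbramble" that produces "bma".

bma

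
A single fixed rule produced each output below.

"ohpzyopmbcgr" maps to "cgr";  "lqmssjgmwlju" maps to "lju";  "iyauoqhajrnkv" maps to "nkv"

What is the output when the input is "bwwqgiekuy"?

The rule is to keep only the last 3 characters.
So "bwwqgiekuy" becomes "kuy".

kuy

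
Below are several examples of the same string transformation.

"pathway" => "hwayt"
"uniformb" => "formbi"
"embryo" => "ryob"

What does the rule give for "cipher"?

The transformation: delete the first 2 characters, then move the first character to the end.
"cipher" → "herp".

herp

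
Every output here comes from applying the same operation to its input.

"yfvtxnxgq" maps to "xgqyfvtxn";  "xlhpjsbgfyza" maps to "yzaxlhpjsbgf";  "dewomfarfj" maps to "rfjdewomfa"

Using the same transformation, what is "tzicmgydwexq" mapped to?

exqtzicmgydw

Looking at the pairs, the operation is to move the last 3 characters to the front (rotate right by 3).
On "tzicmgydwexq" that produces "exqtzicmgydw".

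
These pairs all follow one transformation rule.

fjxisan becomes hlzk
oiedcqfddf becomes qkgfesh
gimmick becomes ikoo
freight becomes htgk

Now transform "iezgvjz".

The rule is to delete the last 3 characters, then shift every letter 2 places forward in the alphabet (wrapping around).
On "iezgvjz": the first step gives "iezg", and the second then gives "kgbi".

kgbi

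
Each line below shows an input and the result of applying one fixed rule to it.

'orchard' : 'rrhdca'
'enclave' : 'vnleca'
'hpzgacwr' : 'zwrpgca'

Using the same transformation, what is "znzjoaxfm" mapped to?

Rule — delete the first character, then sort the characters into reverse alphabetical order.
Working it through for "znzjoaxfm": intermediate "nzjoaxfm", final "zxonmjfa".
(Check on "hpzgacwr": → "pzgacwr" → "zwrpgca" ✓)

zxonmjfa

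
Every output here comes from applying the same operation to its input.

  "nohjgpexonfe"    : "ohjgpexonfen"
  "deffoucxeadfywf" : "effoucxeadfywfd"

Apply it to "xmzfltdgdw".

mzfltdgdwx

Looking at the pairs, the operation is to move the first character to the end.
"xmzfltdgdw" → "mzfltdgdwx".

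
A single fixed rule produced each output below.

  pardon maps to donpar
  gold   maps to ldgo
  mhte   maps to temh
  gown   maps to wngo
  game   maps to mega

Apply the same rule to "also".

Each output is the input with this applied: swap the front and back halves of the string.
Applying that to "also" gives "soal".

soal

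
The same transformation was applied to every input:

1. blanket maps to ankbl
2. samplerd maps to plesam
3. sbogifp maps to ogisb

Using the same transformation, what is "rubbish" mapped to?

bbiru

The rule is to delete the last 2 characters, then move the last 3 characters to the front (rotate right by 3).
On "rubbish": the first step gives "rubbi", and the second then gives "bbiru".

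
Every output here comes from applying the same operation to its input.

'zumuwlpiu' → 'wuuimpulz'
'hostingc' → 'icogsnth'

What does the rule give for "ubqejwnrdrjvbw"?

rwbbqvejjrwdnu

The transformation: take characters alternately from the front and the back (1st, last, 2nd, 2nd-last, ...), then swap the first and last characters.
For "ubqejwnrdrjvbw", step one produces "uwbbqvejjrwdnr"; step two turns that into "rwbbqvejjrwdnu".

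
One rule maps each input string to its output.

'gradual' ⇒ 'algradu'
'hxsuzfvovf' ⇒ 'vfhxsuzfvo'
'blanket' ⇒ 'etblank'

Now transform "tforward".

rdtforwa

Looking at the pairs, the operation is to move the last 2 characters to the front (rotate right by 2).
On "tforward" that produces "rdtforwa".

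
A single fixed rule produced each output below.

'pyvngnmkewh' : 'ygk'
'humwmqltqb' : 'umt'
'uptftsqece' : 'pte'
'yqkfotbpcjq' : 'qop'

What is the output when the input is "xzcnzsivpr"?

The rule is to delete the last 2 characters, then keep one character in every 3, starting at position 2 (positions 2nd, 5th, 8th, ...).
For "xzcnzsivpr" the result is "zzv".
(Check on "yqkfotbpcjq": → "yqkfotbpc" → "qop" ✓)

zzv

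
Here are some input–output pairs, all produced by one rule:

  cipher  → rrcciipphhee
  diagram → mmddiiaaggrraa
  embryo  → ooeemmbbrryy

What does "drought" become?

The rule is to double every character, then move the last 2 characters to the front (rotate right by 2).
Starting from "drought": after the first operation, "ddrroouugghhtt"; after the second, "ttddrroouugghh".

ttddrroouugghh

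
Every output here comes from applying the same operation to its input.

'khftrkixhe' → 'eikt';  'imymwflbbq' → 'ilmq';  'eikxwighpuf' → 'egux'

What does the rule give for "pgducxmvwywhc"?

cmpuy

Looking at the pairs, the operation is to keep one character in every 3, starting at position 1 (positions 1st, 4th, 7th, ...), then sort the characters into alphabetical order.
"pgducxmvwywhc" → "pumyc" → "cmpuy".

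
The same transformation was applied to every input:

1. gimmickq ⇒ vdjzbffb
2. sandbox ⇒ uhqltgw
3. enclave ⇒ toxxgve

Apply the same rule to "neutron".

Looking at the pairs, the operation is to shift every letter 7 places backward in the alphabet (wrapping around), then move the last 3 characters to the front (rotate right by 3).
"neutron" → "gxnmkhg" → "khggxnm".
(Check on "sandbox": → "ltgwuhq" → "uhqltgw" ✓)

khggxnm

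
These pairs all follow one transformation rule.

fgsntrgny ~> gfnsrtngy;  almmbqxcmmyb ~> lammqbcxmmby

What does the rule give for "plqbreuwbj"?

Each output is the input with this applied: swap each adjacent pair of characters (1↔2, 3↔4, ...).
Applying that to "plqbreuwbj" gives "lpbqerwujb".

lpbqerwujb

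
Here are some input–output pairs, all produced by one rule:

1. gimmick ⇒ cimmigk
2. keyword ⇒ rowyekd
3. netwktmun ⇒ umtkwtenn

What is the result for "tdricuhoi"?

In each case the input is transformed by: reverse the string, then move the first character to the end.
Starting from "tdricuhoi": after the first operation, "iohucirdt"; after the second, "ohucirdti".

ohucirdti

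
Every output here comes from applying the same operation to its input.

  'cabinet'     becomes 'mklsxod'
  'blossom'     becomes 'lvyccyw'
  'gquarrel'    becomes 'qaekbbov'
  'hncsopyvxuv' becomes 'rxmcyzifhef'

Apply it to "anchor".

kxmryb

The pattern: shift every letter 10 places forward in the alphabet (wrapping around).
So "anchor" becomes "kxmryb".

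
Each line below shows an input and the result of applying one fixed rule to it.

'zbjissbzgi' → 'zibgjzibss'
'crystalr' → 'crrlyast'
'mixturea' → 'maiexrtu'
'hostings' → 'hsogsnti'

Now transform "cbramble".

ceblrbam

In each case the input is transformed by: take characters alternately from the front and the back (1st, last, 2nd, 2nd-last, ...).
On "cbramble" that produces "ceblrbam".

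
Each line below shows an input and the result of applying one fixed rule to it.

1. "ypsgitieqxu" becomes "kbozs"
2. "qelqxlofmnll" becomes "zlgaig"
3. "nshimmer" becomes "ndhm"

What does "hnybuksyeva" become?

In each case the input is transformed by: keep every other character starting from the second (positions 2nd, 4th, 6th, ...), then shift every letter 5 places backward in the alphabet (wrapping around).
Applying that to "hnybuksyeva" gives "iwftq".

iwftq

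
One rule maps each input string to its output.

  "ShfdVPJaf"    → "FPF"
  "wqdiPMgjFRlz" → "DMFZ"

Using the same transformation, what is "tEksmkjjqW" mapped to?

The transformation: keep one character in every 3, starting at position 3 (positions 3rd, 6th, 9th, ...), then convert every letter to uppercase.
Applying both steps to "tEksmkjjqW": "kkq", then "KKQ".
(Check on "ShfdVPJaf": → "fPf" → "FPF" ✓)

KKQ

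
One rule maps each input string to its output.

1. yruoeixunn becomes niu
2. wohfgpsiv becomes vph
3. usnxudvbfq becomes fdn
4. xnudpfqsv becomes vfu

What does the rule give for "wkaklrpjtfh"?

tra

The pattern: keep one character in every 3, starting at position 3 (positions 3rd, 6th, 9th, ...), then reverse the string.
For "wkaklrpjtfh", step one produces "art"; step two turns that into "tra".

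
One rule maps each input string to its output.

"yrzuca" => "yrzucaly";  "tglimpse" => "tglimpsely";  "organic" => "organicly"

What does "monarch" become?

What's happening: append "ly".
Applying that to "monarch" gives "monarchly".

monarchly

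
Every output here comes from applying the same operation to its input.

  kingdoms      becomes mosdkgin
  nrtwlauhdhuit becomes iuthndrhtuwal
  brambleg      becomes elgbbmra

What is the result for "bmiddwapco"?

cpoabwmdid

The transformation: move the last 2 characters to the front (rotate right by 2), then take characters alternately from the front and the back (1st, last, 2nd, 2nd-last, ...).
For "bmiddwapco", step one produces "cobmiddwap"; step two turns that into "cpoabwmdid".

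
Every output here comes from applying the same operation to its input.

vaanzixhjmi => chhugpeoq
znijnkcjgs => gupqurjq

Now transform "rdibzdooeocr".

The pattern: shift every letter 7 places forward in the alphabet (wrapping around), then delete the last 2 characters.
Working it through for "rdibzdooeocr": intermediate "ykpigkvvlvjy", final "ykpigkvvlv".

ykpigkvvlv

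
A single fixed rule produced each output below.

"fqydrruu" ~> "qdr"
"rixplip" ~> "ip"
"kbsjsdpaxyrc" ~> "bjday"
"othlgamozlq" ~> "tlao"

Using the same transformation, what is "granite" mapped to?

What's happening: delete the last 2 characters, then keep every other character starting from the second (positions 2nd, 4th, 6th, ...).
On "granite": the first step gives "grani", and the second then gives "rn".

rn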